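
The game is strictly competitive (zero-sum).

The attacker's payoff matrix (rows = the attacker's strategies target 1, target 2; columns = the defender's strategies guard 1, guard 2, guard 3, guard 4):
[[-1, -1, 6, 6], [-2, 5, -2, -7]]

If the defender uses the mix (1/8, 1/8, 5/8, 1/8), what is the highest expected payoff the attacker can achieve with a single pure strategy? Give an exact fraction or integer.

17/4

target 1: (-1)·(1/8) + (-1)·(1/8) + (6)·(5/8) + (6)·(1/8) = 17/4.
target 2: (-2)·(1/8) + (5)·(1/8) + (-2)·(5/8) + (-7)·(1/8) = -7/4.
The best pure response is target 1 with expected payoff 17/4.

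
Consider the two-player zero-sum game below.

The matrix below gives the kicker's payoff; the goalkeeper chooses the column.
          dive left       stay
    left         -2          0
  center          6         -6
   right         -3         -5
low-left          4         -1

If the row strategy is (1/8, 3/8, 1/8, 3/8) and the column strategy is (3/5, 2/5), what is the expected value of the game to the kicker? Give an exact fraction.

Against (3/5, 2/5), each row's expected payoff is left: -6/5; center: 6/5; right: -19/5; low-left: 2.
Taking the (1/8, 3/8, 1/8, 3/8)-weighted average: (1/8)·(-6/5) + (3/8)·(6/5) + (1/8)·(-19/5) + (3/8)·(2) = 23/40.

23/40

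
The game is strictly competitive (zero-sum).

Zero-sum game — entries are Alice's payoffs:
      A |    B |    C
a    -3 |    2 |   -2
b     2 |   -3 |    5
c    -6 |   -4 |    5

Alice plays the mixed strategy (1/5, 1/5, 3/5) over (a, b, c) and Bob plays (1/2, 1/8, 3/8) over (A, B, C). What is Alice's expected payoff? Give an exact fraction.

Against (1/2, 1/8, 3/8), each row's expected payoff is a: -2; b: 5/2; c: -13/8.
Taking the (1/5, 1/5, 3/5)-weighted average: (1/5)·(-2) + (1/5)·(5/2) + (3/5)·(-13/8) = -7/8.

-7/8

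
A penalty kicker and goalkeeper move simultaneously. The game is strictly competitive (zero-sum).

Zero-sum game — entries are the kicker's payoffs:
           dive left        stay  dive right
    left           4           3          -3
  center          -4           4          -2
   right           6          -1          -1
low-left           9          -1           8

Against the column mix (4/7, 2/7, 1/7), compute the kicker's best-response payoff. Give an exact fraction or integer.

6

left: (4)·(4/7) + (3)·(2/7) + (-3)·(1/7) = 19/7.
center: (-4)·(4/7) + (4)·(2/7) + (-2)·(1/7) = -10/7.
right: (6)·(4/7) + (-1)·(2/7) + (-1)·(1/7) = 3.
low-left: (9)·(4/7) + (-1)·(2/7) + (8)·(1/7) = 6.
The best pure response is low-left with expected payoff 6.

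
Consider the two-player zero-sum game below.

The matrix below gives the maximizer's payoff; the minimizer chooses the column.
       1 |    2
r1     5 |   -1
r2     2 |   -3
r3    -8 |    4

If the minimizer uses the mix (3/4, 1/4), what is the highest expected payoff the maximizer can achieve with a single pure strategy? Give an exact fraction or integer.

r1: (5)·(3/4) + (-1)·(1/4) = 7/2.
r2: (2)·(3/4) + (-3)·(1/4) = 3/4.
r3: (-8)·(3/4) + (4)·(1/4) = -5.
The best pure response is r1 with expected payoff 7/2.

7/2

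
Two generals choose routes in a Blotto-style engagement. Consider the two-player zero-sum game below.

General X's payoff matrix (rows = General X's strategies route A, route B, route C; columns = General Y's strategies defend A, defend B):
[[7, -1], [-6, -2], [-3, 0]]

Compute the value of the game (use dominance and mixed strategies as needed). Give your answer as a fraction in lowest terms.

-3/11

Row route B is strictly dominated by row route C, so General X never plays it.
The remaining 2×2 game on (route A, route C) × (defend A, defend B) has no saddle point. Let General X play route A with probability p; indifference gives 7p − 3(1−p) = −p, so p = 3/11.
Similarly General Y's optimal q on defend A is 1/11, and the value is 7·(1/11) + (-1)·(10/11) = -3/11.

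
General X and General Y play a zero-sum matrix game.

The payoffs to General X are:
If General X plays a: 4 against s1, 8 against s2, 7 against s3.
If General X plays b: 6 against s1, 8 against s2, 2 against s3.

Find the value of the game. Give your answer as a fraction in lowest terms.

Column s2 is strictly dominated by s3 for General Y (it gives General X more in every row).
The remaining 2×2 game on (a, b) × (s1, s3) has no saddle point. Let General X play a with probability p; indifference gives 4p + 6(1−p) = 7p + 2(1−p), so p = 4/7.
Similarly General Y's optimal q on s1 is 5/7, and the value is 4·(5/7) + (7)·(2/7) = 34/7.

34/7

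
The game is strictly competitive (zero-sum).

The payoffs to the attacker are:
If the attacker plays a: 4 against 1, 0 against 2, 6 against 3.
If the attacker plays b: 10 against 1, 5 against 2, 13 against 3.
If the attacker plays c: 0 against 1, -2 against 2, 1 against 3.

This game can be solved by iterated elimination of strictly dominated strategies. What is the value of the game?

Column 3 is strictly dominated by 1 for the defender (4<6, 10<13, 0<1); eliminate 3.
Row c is strictly dominated by row a (4>0, 0>-2); eliminate c.
Column 1 is strictly dominated by 2 for the defender (0<4, 5<10); eliminate 1.
Row a is strictly dominated by row b (5>0); eliminate a.
Only (b, 2) remains, with payoff 5.

5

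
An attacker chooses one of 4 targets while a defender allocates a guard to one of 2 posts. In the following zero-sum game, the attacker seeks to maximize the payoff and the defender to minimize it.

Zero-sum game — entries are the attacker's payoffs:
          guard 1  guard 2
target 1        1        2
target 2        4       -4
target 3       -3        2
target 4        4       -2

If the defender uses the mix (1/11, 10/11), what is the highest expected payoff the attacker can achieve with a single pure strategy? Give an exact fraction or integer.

21/11

target 1: (1)·(1/11) + (2)·(10/11) = 21/11.
target 2: (4)·(1/11) + (-4)·(10/11) = -36/11.
target 3: (-3)·(1/11) + (2)·(10/11) = 17/11.
target 4: (4)·(1/11) + (-2)·(10/11) = -16/11.
The best pure response is target 1 with expected payoff 21/11.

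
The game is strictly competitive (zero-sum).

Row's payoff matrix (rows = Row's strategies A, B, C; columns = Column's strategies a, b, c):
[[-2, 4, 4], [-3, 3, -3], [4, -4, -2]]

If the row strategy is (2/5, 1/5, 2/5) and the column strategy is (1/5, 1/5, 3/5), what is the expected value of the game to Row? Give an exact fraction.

7/25

Against (1/5, 1/5, 3/5), each row's expected payoff is A: 14/5; B: -9/5; C: -6/5.
Taking the (2/5, 1/5, 2/5)-weighted average: (2/5)·(14/5) + (1/5)·(-9/5) + (2/5)·(-6/5) = 7/25.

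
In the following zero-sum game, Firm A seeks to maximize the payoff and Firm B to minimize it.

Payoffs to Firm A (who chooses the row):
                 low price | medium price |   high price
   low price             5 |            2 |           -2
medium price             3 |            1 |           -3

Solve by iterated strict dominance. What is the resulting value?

-2

Row medium price is strictly dominated by row low price (5>3, 2>1, -2>-3); eliminate medium price.
Column medium price is strictly dominated by high price for Firm B (-2<2); eliminate medium price.
Column low price is strictly dominated by high price for Firm B (-2<5); eliminate low price.
Only (low price, high price) remains, with payoff -2.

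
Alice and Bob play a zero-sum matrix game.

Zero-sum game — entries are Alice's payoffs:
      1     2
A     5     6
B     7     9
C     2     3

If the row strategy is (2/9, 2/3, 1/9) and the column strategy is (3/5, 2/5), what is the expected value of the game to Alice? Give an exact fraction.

20/3

Against (3/5, 2/5), each row's expected payoff is A: 27/5; B: 39/5; C: 12/5.
Taking the (2/9, 2/3, 1/9)-weighted average: (2/9)·(27/5) + (2/3)·(39/5) + (1/9)·(12/5) = 20/3.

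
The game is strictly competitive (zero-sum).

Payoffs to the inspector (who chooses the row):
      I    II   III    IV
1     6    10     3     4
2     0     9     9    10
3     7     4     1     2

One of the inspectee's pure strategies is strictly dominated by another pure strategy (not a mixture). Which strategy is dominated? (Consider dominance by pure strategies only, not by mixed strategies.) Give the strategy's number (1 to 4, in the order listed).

The inspectee prefers columns that give the inspector less. Compare IV with III: 3 < 4, 9 < 10, 1 < 2.
So III strictly dominates IV for the inspectee; IV is strictly dominated.

4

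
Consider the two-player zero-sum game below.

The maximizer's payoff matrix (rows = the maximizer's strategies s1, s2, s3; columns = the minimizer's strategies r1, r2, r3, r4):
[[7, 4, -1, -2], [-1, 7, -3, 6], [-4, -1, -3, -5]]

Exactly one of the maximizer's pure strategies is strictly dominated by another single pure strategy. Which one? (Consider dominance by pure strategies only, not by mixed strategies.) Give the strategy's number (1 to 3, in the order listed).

Compare s3 with s1: 7 > -4, 4 > -1, -1 > -3, -2 > -5.
So s1 strictly dominates s3 for the maximizer; s3 is strictly dominated.

3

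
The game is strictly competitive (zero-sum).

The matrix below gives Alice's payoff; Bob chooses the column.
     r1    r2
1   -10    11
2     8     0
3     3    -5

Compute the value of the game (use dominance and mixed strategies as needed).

88/29

Row 3 is strictly dominated by row 2, so Alice never plays it.
The remaining 2×2 game on (1, 2) × (r1, r2) has no saddle point. Let Alice play 1 with probability p; indifference gives −10p + 8(1−p) = 11p, so p = 8/29.
Similarly Bob's optimal q on r1 is 11/29, and the value is -10·(11/29) + (11)·(18/29) = 88/29.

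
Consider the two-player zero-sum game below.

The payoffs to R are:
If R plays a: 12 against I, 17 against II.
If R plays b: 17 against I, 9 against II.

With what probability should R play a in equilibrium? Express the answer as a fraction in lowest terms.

Row minima are 12 and 9, so R's maximin is 12; column maxima are 17 and 17, so C's minimax is 17. These differ, so the equilibrium is in mixed strategies.
Let R play a with probability p. C is indifferent when 12p + 17(1−p) = 17p + 9(1−p), giving p = 8/13.

8/13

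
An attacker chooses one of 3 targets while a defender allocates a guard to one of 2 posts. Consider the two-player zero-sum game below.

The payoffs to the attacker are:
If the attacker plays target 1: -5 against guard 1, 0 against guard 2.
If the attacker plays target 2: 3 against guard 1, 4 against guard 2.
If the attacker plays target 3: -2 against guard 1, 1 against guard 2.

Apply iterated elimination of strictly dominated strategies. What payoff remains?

Row target 3 is strictly dominated by row target 2 (3>-2, 4>1); eliminate target 3.
Row target 1 is strictly dominated by row target 2 (3>-5, 4>0); eliminate target 1.
Column guard 2 is strictly dominated by guard 1 for the defender (3<4); eliminate guard 2.
Only (target 2, guard 1) remains, with payoff 3.

3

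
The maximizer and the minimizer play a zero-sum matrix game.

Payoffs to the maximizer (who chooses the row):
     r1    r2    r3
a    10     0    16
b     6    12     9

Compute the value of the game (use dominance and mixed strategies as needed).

15/2

Column r3 is strictly dominated by r1 for the minimizer (it gives the maximizer more in every row).
The remaining 2×2 game on (a, b) × (r1, r2) has no saddle point. Let the maximizer play a with probability p; indifference gives 10p + 6(1−p) = 12(1−p), so p = 3/8.
Similarly the minimizer's optimal q on r1 is 3/4, and the value is 10·(3/4) + (0)·(1/4) = 15/2.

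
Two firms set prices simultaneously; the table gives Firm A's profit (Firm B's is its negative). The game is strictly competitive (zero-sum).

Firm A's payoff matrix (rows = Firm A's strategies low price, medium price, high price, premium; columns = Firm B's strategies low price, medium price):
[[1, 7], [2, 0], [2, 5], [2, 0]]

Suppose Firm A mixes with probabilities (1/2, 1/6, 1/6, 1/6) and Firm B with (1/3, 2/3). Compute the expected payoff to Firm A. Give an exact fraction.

Against (1/3, 2/3), each row's expected payoff is low price: 5; medium price: 2/3; high price: 4; premium: 2/3.
Taking the (1/2, 1/6, 1/6, 1/6)-weighted average: (1/2)·(5) + (1/6)·(2/3) + (1/6)·(4) + (1/6)·(2/3) = 61/18.

61/18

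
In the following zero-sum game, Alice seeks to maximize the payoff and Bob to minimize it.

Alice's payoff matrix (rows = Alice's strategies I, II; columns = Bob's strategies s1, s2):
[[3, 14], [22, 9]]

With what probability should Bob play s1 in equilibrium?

5/24

Row minima are 3 and 9, so Alice's maximin is 9; column maxima are 22 and 14, so Bob's minimax is 14. These differ, so the equilibrium is in mixed strategies.
Let Bob play s1 with probability q. Alice is indifferent when 3q + 14(1−q) = 22q + 9(1−q), giving q = 5/24.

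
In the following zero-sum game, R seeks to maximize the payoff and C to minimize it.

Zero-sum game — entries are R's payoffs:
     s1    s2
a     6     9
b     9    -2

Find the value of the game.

93/14

Row minima are 6 and -2, so R's maximin is 6; column maxima are 9 and 9, so C's minimax is 9. These differ, so the equilibrium is in mixed strategies.
Let R play a with probability p. C is indifferent when 6p + 9(1−p) = 9p − 2(1−p), giving p = 11/14.
Let C play s1 with probability q. R is indifferent when 6q + 9(1−q) = 9q − 2(1−q), giving q = 11/14.
The value is 6·(11/14) + (9)·(3/14) = 93/14.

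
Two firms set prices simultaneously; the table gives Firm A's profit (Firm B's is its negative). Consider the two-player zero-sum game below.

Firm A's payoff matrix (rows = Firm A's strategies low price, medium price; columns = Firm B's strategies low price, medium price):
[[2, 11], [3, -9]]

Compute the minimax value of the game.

Row minima are 2 and -9, so Firm A's maximin is 2; column maxima are 3 and 11, so Firm B's minimax is 3. These differ, so the equilibrium is in mixed strategies.
Let Firm A play low price with probability p. Firm B is indifferent when 2p + 3(1−p) = 11p − 9(1−p), giving p = 4/7.
Let Firm B play low price with probability q. Firm A is indifferent when 2q + 11(1−q) = 3q − 9(1−q), giving q = 20/21.
The value is 2·(20/21) + (11)·(1/21) = 17/7.

17/7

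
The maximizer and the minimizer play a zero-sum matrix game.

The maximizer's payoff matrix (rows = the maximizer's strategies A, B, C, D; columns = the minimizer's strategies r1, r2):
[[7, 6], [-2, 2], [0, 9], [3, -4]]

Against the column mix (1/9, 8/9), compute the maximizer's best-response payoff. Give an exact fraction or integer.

A: (7)·(1/9) + (6)·(8/9) = 55/9.
B: (-2)·(1/9) + (2)·(8/9) = 14/9.
C: (0)·(1/9) + (9)·(8/9) = 8.
D: (3)·(1/9) + (-4)·(8/9) = -29/9.
The best pure response is C with expected payoff 8.

8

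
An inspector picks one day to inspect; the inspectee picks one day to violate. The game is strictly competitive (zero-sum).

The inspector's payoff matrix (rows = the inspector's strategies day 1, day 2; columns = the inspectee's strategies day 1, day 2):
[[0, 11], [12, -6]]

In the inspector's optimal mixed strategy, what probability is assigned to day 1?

18/29

Row minima are 0 and -6, so the inspector's maximin is 0; column maxima are 12 and 11, so the inspectee's minimax is 11. These differ, so the equilibrium is in mixed strategies.
Let the inspector play day 1 with probability p. The inspectee is indifferent when 12(1−p) = 11p − 6(1−p), giving p = 18/29.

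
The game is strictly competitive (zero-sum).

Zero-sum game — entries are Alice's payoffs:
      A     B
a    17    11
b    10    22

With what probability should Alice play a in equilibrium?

2/3

Row minima are 11 and 10, so Alice's maximin is 11; column maxima are 17 and 22, so Bob's minimax is 17. These differ, so the equilibrium is in mixed strategies.
Let Alice play a with probability p. Bob is indifferent when 17p + 10(1−p) = 11p + 22(1−p), giving p = 2/3.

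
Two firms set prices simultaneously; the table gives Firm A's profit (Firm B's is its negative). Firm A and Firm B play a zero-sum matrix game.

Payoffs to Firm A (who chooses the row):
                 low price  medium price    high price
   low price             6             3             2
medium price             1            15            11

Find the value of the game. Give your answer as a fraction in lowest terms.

32/7

Column medium price is strictly dominated by high price for Firm B (it gives Firm A more in every row).
The remaining 2×2 game on (low price, medium price) × (low price, high price) has no saddle point. Let Firm A play low price with probability p; indifference gives 6p + (1−p) = 2p + 11(1−p), so p = 5/7.
Similarly Firm B's optimal q on low price is 9/14, and the value is 6·(9/14) + (2)·(5/14) = 32/7.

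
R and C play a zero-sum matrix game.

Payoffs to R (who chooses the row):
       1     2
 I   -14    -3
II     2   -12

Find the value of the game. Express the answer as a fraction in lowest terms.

-174/25

Row minima are -14 and -12, so R's maximin is -12; column maxima are 2 and -3, so C's minimax is -3. These differ, so the equilibrium is in mixed strategies.
Let R play I with probability p. C is indifferent when −14p + 2(1−p) = −3p − 12(1−p), giving p = 14/25.
Let C play 1 with probability q. R is indifferent when −14q − 3(1−q) = 2q − 12(1−q), giving q = 9/25.
The value is -14·(9/25) + (-3)·(16/25) = -174/25.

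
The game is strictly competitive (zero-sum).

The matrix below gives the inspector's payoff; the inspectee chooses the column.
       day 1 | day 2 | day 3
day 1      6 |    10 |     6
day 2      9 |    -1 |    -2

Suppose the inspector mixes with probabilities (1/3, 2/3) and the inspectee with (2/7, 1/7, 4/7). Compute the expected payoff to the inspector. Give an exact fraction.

64/21

Against (2/7, 1/7, 4/7), each row's expected payoff is day 1: 46/7; day 2: 9/7.
Taking the (1/3, 2/3)-weighted average: (1/3)·(46/7) + (2/3)·(9/7) = 64/21.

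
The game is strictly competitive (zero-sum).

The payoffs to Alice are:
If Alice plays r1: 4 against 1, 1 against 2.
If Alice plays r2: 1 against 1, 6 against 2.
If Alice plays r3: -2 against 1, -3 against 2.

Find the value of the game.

Row r3 is strictly dominated by row r1, so Alice never plays it.
The remaining 2×2 game on (r1, r2) × (1, 2) has no saddle point. Let Alice play r1 with probability p; indifference gives 4p + (1−p) = p + 6(1−p), so p = 5/8.
Similarly Bob's optimal q on 1 is 5/8, and the value is 4·(5/8) + (1)·(3/8) = 23/8.

23/8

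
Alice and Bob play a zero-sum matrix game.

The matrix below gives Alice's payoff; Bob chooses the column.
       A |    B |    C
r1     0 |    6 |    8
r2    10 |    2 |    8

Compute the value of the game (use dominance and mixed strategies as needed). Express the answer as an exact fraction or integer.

30/7

Column C is strictly dominated by B for Bob (it gives Alice more in every row).
The remaining 2×2 game on (r1, r2) × (A, B) has no saddle point. Let Alice play r1 with probability p; indifference gives 10(1−p) = 6p + 2(1−p), so p = 4/7.
Similarly Bob's optimal q on A is 2/7, and the value is 0·(2/7) + (6)·(5/7) = 30/7.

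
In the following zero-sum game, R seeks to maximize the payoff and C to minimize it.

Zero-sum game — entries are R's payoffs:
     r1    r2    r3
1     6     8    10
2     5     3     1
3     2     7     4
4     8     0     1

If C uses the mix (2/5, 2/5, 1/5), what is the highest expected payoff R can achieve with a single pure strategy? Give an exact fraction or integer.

38/5

1: (6)·(2/5) + (8)·(2/5) + (10)·(1/5) = 38/5.
2: (5)·(2/5) + (3)·(2/5) + (1)·(1/5) = 17/5.
3: (2)·(2/5) + (7)·(2/5) + (4)·(1/5) = 22/5.
4: (8)·(2/5) + (0)·(2/5) + (1)·(1/5) = 17/5.
The best pure response is 1 with expected payoff 38/5.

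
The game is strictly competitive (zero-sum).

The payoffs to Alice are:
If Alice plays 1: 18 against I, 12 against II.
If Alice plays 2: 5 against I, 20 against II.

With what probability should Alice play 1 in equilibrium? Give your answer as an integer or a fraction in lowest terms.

Row minima are 12 and 5, so Alice's maximin is 12; column maxima are 18 and 20, so Bob's minimax is 18. These differ, so the equilibrium is in mixed strategies.
Let Alice play 1 with probability p. Bob is indifferent when 18p + 5(1−p) = 12p + 20(1−p), giving p = 5/7.

5/7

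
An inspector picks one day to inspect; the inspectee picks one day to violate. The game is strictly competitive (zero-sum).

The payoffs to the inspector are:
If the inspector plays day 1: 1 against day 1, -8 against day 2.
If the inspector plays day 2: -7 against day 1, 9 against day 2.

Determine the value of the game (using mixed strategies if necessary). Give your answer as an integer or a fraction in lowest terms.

Row minima are -8 and -7, so the inspector's maximin is -7; column maxima are 1 and 9, so the inspectee's minimax is 1. These differ, so the equilibrium is in mixed strategies.
Let the inspector play day 1 with probability p. The inspectee is indifferent when p − 7(1−p) = −8p + 9(1−p), giving p = 16/25.
Let the inspectee play day 1 with probability q. The inspector is indifferent when q − 8(1−q) = −7q + 9(1−q), giving q = 17/25.
The value is 1·(17/25) + (-8)·(8/25) = -47/25.

-47/25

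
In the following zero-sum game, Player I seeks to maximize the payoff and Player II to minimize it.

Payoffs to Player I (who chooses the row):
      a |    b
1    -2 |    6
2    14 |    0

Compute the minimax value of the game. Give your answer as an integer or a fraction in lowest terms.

Row minima are -2 and 0, so Player I's maximin is 0; column maxima are 14 and 6, so Player II's minimax is 6. These differ, so the equilibrium is in mixed strategies.
Let Player I play 1 with probability p. Player II is indifferent when −2p + 14(1−p) = 6p, giving p = 7/11.
Let Player II play a with probability q. Player I is indifferent when −2q + 6(1−q) = 14q, giving q = 3/11.
The value is -2·(3/11) + (6)·(8/11) = 42/11.

42/11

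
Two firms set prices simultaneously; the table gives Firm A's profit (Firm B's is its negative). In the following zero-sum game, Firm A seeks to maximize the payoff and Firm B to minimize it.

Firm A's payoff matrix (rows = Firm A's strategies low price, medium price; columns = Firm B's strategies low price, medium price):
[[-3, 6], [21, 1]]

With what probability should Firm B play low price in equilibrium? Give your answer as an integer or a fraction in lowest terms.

5/29

Row minima are -3 and 1, so Firm A's maximin is 1; column maxima are 21 and 6, so Firm B's minimax is 6. These differ, so the equilibrium is in mixed strategies.
Let Firm B play low price with probability q. Firm A is indifferent when −3q + 6(1−q) = 21q + (1−q), giving q = 5/29.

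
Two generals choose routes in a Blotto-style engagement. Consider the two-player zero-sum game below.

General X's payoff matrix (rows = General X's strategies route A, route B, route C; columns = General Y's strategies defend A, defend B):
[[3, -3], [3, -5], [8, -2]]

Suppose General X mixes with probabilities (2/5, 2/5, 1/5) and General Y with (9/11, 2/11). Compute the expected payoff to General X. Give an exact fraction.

Against (9/11, 2/11), each row's expected payoff is route A: 21/11; route B: 17/11; route C: 68/11.
Taking the (2/5, 2/5, 1/5)-weighted average: (2/5)·(21/11) + (2/5)·(17/11) + (1/5)·(68/11) = 144/55.

144/55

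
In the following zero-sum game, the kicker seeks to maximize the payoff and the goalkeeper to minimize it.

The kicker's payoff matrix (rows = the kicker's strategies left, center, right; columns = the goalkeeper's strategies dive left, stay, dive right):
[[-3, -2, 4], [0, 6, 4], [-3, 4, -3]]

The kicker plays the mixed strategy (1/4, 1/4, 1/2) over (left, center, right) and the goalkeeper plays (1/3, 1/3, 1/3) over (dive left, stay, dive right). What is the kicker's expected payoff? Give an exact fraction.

Against (1/3, 1/3, 1/3), each row's expected payoff is left: -1/3; center: 10/3; right: -2/3.
Taking the (1/4, 1/4, 1/2)-weighted average: (1/4)·(-1/3) + (1/4)·(10/3) + (1/2)·(-2/3) = 5/12.

5/12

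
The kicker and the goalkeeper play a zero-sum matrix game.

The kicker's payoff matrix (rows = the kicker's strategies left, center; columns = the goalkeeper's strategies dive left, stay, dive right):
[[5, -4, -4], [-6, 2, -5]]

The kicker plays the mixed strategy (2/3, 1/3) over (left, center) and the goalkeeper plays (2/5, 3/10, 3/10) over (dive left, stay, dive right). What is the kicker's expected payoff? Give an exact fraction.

-41/30

Against (2/5, 3/10, 3/10), each row's expected payoff is left: -2/5; center: -33/10.
Taking the (2/3, 1/3)-weighted average: (2/3)·(-2/5) + (1/3)·(-33/10) = -41/30.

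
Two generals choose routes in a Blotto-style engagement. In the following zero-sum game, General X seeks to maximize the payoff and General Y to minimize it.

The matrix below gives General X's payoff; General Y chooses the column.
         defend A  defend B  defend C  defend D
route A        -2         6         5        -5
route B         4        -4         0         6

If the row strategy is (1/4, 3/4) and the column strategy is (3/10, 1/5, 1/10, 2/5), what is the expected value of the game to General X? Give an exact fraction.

15/8

Against (3/10, 1/5, 1/10, 2/5), each row's expected payoff is route A: -9/10; route B: 14/5.
Taking the (1/4, 3/4)-weighted average: (1/4)·(-9/10) + (3/4)·(14/5) = 15/8.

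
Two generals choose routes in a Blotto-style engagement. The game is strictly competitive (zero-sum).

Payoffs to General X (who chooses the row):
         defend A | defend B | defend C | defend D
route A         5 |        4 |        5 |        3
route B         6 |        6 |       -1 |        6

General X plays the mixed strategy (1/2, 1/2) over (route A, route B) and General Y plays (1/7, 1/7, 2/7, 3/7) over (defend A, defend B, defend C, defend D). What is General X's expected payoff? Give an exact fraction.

Against (1/7, 1/7, 2/7, 3/7), each row's expected payoff is route A: 4; route B: 4.
Taking the (1/2, 1/2)-weighted average: (1/2)·(4) + (1/2)·(4) = 4.

4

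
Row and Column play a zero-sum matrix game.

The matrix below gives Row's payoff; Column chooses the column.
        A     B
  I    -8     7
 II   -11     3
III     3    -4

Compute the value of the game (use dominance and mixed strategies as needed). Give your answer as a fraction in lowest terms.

Row II is strictly dominated by row I, so Row never plays it.
The remaining 2×2 game on (I, III) × (A, B) has no saddle point. Let Row play I with probability p; indifference gives −8p + 3(1−p) = 7p − 4(1−p), so p = 7/22.
Similarly Column's optimal q on A is 1/2, and the value is -8·(1/2) + (7)·(1/2) = -1/2.

-1/2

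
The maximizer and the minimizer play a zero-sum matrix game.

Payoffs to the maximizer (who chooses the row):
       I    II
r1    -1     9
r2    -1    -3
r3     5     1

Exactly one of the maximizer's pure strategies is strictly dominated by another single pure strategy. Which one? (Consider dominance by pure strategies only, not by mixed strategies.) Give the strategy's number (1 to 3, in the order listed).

Compare r2 with r3: 5 > -1, 1 > -3.
So r3 strictly dominates r2 for the maximizer; r2 is strictly dominated.

2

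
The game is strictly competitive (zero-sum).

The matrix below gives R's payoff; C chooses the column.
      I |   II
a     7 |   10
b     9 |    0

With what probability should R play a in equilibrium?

Row minima are 7 and 0, so R's maximin is 7; column maxima are 9 and 10, so C's minimax is 9. These differ, so the equilibrium is in mixed strategies.
Let R play a with probability p. C is indifferent when 7p + 9(1−p) = 10p, giving p = 3/4.

3/4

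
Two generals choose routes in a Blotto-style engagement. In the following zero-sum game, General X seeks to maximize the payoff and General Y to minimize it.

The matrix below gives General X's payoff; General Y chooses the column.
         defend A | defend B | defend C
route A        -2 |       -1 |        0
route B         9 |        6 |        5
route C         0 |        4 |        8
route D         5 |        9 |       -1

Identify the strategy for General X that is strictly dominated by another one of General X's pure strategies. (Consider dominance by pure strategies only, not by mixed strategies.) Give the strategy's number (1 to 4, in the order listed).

1

Compare route A with route B: 9 > -2, 6 > -1, 5 > 0.
So route B strictly dominates route A for General X; route A is strictly dominated.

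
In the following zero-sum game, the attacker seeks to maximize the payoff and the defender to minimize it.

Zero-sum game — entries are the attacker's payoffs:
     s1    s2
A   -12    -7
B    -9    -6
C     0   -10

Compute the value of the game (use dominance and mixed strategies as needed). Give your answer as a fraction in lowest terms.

-90/13

Row A is strictly dominated by row B, so the attacker never plays it.
The remaining 2×2 game on (B, C) × (s1, s2) has no saddle point. Let the attacker play B with probability p; indifference gives −9p = −6p − 10(1−p), so p = 10/13.
Similarly the defender's optimal q on s1 is 4/13, and the value is -9·(4/13) + (-6)·(9/13) = -90/13.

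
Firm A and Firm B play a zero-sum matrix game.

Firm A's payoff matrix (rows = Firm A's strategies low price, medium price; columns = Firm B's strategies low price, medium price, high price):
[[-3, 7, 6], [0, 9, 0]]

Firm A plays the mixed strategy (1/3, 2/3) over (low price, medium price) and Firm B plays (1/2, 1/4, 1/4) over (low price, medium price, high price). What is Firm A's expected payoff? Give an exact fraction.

Against (1/2, 1/4, 1/4), each row's expected payoff is low price: 7/4; medium price: 9/4.
Taking the (1/3, 2/3)-weighted average: (1/3)·(7/4) + (2/3)·(9/4) = 25/12.

25/12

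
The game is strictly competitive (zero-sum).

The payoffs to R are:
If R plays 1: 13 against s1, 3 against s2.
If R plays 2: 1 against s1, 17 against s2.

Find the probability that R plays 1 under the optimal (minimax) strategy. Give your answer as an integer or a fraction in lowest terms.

8/13

Row minima are 3 and 1, so R's maximin is 3; column maxima are 13 and 17, so C's minimax is 13. These differ, so the equilibrium is in mixed strategies.
Let R play 1 with probability p. C is indifferent when 13p + (1−p) = 3p + 17(1−p), giving p = 8/13.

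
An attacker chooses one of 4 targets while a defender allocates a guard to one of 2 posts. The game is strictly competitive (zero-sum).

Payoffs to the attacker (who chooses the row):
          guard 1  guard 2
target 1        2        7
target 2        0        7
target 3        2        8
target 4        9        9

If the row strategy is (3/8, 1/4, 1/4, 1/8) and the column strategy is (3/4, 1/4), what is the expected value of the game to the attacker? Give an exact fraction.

117/32

Against (3/4, 1/4), each row's expected payoff is target 1: 13/4; target 2: 7/4; target 3: 7/2; target 4: 9.
Taking the (3/8, 1/4, 1/4, 1/8)-weighted average: (3/8)·(13/4) + (1/4)·(7/4) + (1/4)·(7/2) + (1/8)·(9) = 117/32.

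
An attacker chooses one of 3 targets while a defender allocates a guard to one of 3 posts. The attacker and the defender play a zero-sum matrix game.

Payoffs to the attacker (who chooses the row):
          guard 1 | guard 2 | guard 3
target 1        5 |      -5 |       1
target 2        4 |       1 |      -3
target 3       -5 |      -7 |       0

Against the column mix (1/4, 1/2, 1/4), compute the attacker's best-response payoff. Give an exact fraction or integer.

3/4

target 1: (5)·(1/4) + (-5)·(1/2) + (1)·(1/4) = -1.
target 2: (4)·(1/4) + (1)·(1/2) + (-3)·(1/4) = 3/4.
target 3: (-5)·(1/4) + (-7)·(1/2) + (0)·(1/4) = -19/4.
The best pure response is target 2 with expected payoff 3/4.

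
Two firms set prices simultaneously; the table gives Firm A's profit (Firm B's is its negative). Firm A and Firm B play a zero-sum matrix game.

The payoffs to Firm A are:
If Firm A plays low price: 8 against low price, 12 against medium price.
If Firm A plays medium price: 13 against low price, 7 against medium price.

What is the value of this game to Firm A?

Row minima are 8 and 7, so Firm A's maximin is 8; column maxima are 13 and 12, so Firm B's minimax is 12. These differ, so the equilibrium is in mixed strategies.
Let Firm A play low price with probability p. Firm B is indifferent when 8p + 13(1−p) = 12p + 7(1−p), giving p = 3/5.
Let Firm B play low price with probability q. Firm A is indifferent when 8q + 12(1−q) = 13q + 7(1−q), giving q = 1/2.
The value is 8·(1/2) + (12)·(1/2) = 10.

10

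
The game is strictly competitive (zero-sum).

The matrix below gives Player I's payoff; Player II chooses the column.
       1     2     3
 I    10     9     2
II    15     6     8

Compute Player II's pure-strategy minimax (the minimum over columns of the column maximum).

The worst case (largest entry) in each column is 1: 15, 2: 9, 3: 8.
The best (smallest) of these is 8.

8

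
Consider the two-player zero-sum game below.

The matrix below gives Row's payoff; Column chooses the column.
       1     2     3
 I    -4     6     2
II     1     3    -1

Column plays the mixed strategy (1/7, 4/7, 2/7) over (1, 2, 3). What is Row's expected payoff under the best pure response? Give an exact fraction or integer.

24/7

I: (-4)·(1/7) + (6)·(4/7) + (2)·(2/7) = 24/7.
II: (1)·(1/7) + (3)·(4/7) + (-1)·(2/7) = 11/7.
The best pure response is I with expected payoff 24/7.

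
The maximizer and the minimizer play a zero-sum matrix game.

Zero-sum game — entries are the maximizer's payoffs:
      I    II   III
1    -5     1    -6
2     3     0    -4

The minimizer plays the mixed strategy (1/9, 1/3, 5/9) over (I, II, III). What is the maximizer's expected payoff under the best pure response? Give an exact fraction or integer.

-17/9

1: (-5)·(1/9) + (1)·(1/3) + (-6)·(5/9) = -32/9.
2: (3)·(1/9) + (0)·(1/3) + (-4)·(5/9) = -17/9.
The best pure response is 2 with expected payoff -17/9.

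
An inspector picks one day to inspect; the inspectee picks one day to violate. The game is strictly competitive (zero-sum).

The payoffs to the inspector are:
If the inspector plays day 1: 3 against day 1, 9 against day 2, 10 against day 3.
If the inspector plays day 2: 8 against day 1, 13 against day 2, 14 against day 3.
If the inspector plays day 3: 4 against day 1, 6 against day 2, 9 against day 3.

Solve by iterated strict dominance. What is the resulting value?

8

Column day 3 is strictly dominated by day 1 for the inspectee (3<10, 8<14, 4<9); eliminate day 3.
Row day 1 is strictly dominated by row day 2 (8>3, 13>9); eliminate day 1.
Row day 3 is strictly dominated by row day 2 (8>4, 13>6); eliminate day 3.
Column day 2 is strictly dominated by day 1 for the inspectee (8<13); eliminate day 2.
Only (day 2, day 1) remains, with payoff 8.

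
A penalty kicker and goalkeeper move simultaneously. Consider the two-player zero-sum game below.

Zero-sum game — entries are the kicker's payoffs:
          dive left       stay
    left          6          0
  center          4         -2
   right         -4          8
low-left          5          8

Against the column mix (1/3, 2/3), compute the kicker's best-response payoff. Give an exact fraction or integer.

7

left: (6)·(1/3) + (0)·(2/3) = 2.
center: (4)·(1/3) + (-2)·(2/3) = 0.
right: (-4)·(1/3) + (8)·(2/3) = 4.
low-left: (5)·(1/3) + (8)·(2/3) = 7.
The best pure response is low-left with expected payoff 7.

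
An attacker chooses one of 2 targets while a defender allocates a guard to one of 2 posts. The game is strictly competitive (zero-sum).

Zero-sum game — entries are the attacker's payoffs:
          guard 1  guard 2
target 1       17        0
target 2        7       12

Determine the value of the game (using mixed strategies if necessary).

Row minima are 0 and 7, so the attacker's maximin is 7; column maxima are 17 and 12, so the defender's minimax is 12. These differ, so the equilibrium is in mixed strategies.
Let the attacker play target 1 with probability p. The defender is indifferent when 17p + 7(1−p) = 12(1−p), giving p = 5/22.
Let the defender play guard 1 with probability q. The attacker is indifferent when 17q = 7q + 12(1−q), giving q = 6/11.
The value is 17·(6/11) + (0)·(5/11) = 102/11.

102/11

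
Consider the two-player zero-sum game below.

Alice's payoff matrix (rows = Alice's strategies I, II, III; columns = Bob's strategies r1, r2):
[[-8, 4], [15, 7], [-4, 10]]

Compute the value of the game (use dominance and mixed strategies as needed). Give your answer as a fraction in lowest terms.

Row I is strictly dominated by row III, so Alice never plays it.
The remaining 2×2 game on (II, III) × (r1, r2) has no saddle point. Let Alice play II with probability p; indifference gives 15p − 4(1−p) = 7p + 10(1−p), so p = 7/11.
Similarly Bob's optimal q on r1 is 3/22, and the value is 15·(3/22) + (7)·(19/22) = 89/11.

89/11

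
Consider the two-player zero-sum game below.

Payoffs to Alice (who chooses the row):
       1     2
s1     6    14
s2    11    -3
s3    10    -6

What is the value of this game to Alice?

Row s3 is strictly dominated by row s2, so Alice never plays it.
The remaining 2×2 game on (s1, s2) × (1, 2) has no saddle point. Let Alice play s1 with probability p; indifference gives 6p + 11(1−p) = 14p − 3(1−p), so p = 7/11.
Similarly Bob's optimal q on 1 is 17/22, and the value is 6·(17/22) + (14)·(5/22) = 86/11.

86/11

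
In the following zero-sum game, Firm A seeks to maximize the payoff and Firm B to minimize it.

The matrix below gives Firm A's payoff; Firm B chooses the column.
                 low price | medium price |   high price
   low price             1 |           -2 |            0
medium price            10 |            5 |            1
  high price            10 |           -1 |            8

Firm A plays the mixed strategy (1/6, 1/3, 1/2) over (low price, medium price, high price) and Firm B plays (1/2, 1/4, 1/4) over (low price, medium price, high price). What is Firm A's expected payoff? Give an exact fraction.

133/24

Against (1/2, 1/4, 1/4), each row's expected payoff is low price: 0; medium price: 13/2; high price: 27/4.
Taking the (1/6, 1/3, 1/2)-weighted average: (1/6)·(0) + (1/3)·(13/2) + (1/2)·(27/4) = 133/24.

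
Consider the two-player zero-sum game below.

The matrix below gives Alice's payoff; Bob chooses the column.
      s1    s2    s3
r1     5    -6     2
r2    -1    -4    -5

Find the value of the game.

-38/9

Column s1 is strictly dominated by s3 for Bob (it gives Alice more in every row).
The remaining 2×2 game on (r1, r2) × (s2, s3) has no saddle point. Let Alice play r1 with probability p; indifference gives −6p − 4(1−p) = 2p − 5(1−p), so p = 1/9.
Similarly Bob's optimal q on s2 is 7/9, and the value is -6·(7/9) + (2)·(2/9) = -38/9.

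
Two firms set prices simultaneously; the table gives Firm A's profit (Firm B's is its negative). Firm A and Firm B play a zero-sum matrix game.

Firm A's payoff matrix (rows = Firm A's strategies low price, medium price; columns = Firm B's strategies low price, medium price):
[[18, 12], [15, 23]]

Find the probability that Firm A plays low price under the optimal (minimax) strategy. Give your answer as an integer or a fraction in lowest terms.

4/7

Row minima are 12 and 15, so Firm A's maximin is 15; column maxima are 18 and 23, so Firm B's minimax is 18. These differ, so the equilibrium is in mixed strategies.
Let Firm A play low price with probability p. Firm B is indifferent when 18p + 15(1−p) = 12p + 23(1−p), giving p = 4/7.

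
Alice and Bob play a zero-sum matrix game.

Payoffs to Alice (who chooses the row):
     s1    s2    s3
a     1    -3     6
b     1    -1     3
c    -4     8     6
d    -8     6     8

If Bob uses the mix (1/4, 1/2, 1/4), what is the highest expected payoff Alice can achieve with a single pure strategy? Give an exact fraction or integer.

9/2

a: (1)·(1/4) + (-3)·(1/2) + (6)·(1/4) = 1/4.
b: (1)·(1/4) + (-1)·(1/2) + (3)·(1/4) = 1/2.
c: (-4)·(1/4) + (8)·(1/2) + (6)·(1/4) = 9/2.
d: (-8)·(1/4) + (6)·(1/2) + (8)·(1/4) = 3.
The best pure response is c with expected payoff 9/2.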